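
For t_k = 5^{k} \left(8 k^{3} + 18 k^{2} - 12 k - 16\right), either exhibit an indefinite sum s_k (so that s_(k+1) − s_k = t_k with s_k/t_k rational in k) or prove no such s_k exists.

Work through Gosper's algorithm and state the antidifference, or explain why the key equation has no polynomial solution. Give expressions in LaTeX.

r(k) = 5*(4*k**3 + 21*k**2 + 24*k - 1)/(4*k**3 + 9*k**2 - 6*k - 8) after simplifying.
Take A(k)=5, B(k)=1, C(k)=k**3 + 9*k**2/4 - 3*k/2 - 2.
Solve (5)·f(k+1) − (1)·f(k) = k**3 + 9*k**2/4 - 3*k/2 - 2.
Degrees (0,0,3) ⇒ d ≤ 3.
Solving with deg f ≤ 3: f(k) = (2*k**3 - 3*k**2 - 3*k + 1)/8.
Then R = B(k−1)f/C = (2*k**3 - 3*k**2 - 3*k + 1)/(2*(4*k**3 + 9*k**2 - 6*k - 8)), so s_k = R(k)·t_k = 5**k*(2*k**3 - 3*k**2 - 3*k + 1).
s_(k+1) − s_k = 5**k*(8*k**3 + 18*k**2 - 12*k - 16) = t_k.

s_k = 5^{k} \left(2 k^{3} - 3 k^{2} - 3 k + 1\right)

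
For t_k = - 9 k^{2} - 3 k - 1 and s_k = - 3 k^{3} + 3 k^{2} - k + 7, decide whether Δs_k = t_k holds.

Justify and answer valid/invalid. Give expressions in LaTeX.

s_(k+1) = -3*k**3 - 6*k**2 - 4*k + 6
s_(k+1) − s_k = -9*k**2 - 3*k - 1
(s_(k+1) − s_k) − t_k = 0

Valid: the claim telescopes to t_k.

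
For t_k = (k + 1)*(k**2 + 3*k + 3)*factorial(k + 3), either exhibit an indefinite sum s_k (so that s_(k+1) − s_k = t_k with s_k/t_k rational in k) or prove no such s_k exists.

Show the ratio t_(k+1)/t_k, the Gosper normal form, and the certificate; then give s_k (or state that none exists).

Compute t_(k+1)/t_k: get (k + 2)*(k + 4)*(3*k + (k + 1)**2 + 6)/((k + 1)*(k**2 + 3*k + 3)).
A = k + 4, B = 1, C = k**3 + 4*k**2 + 6*k + 3.
Set up (k + 4)·f(k+1) − (1)·f(k) − (k**3 + 4*k**2 + 6*k + 3) = 0.
From deg A=1, deg B=0, deg C=3: d=2.
Solve for f: f(k) = k**2 - k + 1 (degree 2 ≤ 2).
So s_k = (B(k−1)f/C)·t_k = ((k**2 - k + 1)/((k + 1)*(k**2 + 3*k + 3)))·t_k = (k**2 - k + 1)*factorial(k + 3).
Δs = (k + 1)*(k**2 + 3*k + 3)*factorial(k + 3), as required.

s_k = (k**2 - k + 1)*factorial(k + 3)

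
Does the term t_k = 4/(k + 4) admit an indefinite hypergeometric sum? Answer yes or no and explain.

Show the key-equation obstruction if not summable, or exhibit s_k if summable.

No. Not Gosper-summable.

Compute t_(k+1)/t_k: get (k + 4)/(k + 5).
Normal form (A,B,C) = (k + 4, k + 5, 1).
Set up (k + 4)·f(k+1) − (k + 4)·f(k) − (1) = 0.
From deg A=1, deg B=1, deg C=0: d=0.
Put f(k) = c0: A·f(k+1) − B(k−1)·f(k) − C = -1; need -1 = 0 — inconsistent ⇒ no f, not summable.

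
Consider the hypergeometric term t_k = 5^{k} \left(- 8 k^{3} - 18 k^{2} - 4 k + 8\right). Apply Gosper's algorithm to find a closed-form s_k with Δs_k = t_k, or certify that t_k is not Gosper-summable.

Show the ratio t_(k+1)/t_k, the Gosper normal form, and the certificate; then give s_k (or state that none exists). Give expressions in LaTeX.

Ratio r(k) = 5*(4*k**3 + 21*k**2 + 32*k + 11)/(4*k**3 + 9*k**2 + 2*k - 4).
Take A(k)=5, B(k)=1, C(k)=k**3 + 9*k**2/4 + k/2 - 1.
Key eq: (5)·f(k+1) = (1)·f(k) + (k**3 + 9*k**2/4 + k/2 - 1).
deg f ≤ 3 (via 0,0,3).
A polynomial solution: f(k) = (2*k**3 - 3*k**2 + k - 2)/8.
Certificate R = B(k−1)f/C = (2*k**3 - 3*k**2 + k - 2)/(2*(4*k**3 + 9*k**2 + 2*k - 4)) gives s_k = 5**k*(-2*k**3 + 3*k**2 - k + 2).
Verify: 5**k*(-8*k**3 - 18*k**2 - 4*k + 8) matches t_k.

s_k = 5^{k} \left(- 2 k^{3} + 3 k^{2} - k + 2\right)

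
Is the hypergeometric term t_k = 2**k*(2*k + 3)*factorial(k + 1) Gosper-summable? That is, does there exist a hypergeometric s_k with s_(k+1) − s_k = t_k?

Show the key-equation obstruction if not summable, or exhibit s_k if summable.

r(k) = 2*(k + 2)*(2*k + 5)/(2*k + 3) after simplifying.
Normal form (A,B,C) = (2*k + 4, 1, k + 3/2).
Set up (2*k + 4)·f(k+1) − (1)·f(k) − (k + 3/2) = 0.
Bound: deg f ≤ 0.
Solve for f: f(k) = 1/2 (degree 0 ≤ 0).
Get s_k = R·t_k = 2**k*factorial(k + 1) with R(k) = B(k−1)f(k)/C(k) = 1/(2*k + 3).
Check: Δs_k = 2**k*(2*k + 3)*factorial(k + 1). ✓

Yes. s_k = 2**k*factorial(k + 1).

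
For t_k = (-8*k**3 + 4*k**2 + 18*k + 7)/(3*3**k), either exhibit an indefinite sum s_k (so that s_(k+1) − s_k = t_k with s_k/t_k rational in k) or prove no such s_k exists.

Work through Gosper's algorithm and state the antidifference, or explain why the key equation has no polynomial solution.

t_(k+1)/t_k = (8*k**3 + 20*k**2 - 2*k - 21)/(3*(8*k**3 - 4*k**2 - 18*k - 7)).
Gosper form: A/B · C(k+1)/C(k) with A=1/3, B=1, C=k**3 - k**2/2 - 9*k/4 - 7/8.
Need (1/3)·f(k+1) − (1)·f(k) = k**3 - k**2/2 - 9*k/4 - 7/8.
d = 3 from the (0,0,3) case.
Solve for f: f(k) = -3*(k + 1)*(4*k**2 + 1)/8 (degree 3 ≤ 3).
R(k) = B(k−1)·f(k)/C(k) = -3*(k + 1)*(4*k**2 + 1)/((2*k + 1)*(4*k**2 - 4*k - 7)); s_k = R·t_k = (4*k**3 + 4*k**2 + k + 1)/3**k.
Δs = (-8*k**3 + 4*k**2 + 18*k + 7)/(3*3**k), as required.

s_k = (4*k**3 + 4*k**2 + k + 1)/3**k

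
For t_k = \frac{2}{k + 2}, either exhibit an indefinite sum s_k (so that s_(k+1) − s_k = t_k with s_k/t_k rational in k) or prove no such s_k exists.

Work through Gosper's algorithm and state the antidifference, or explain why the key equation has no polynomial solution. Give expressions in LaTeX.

none (Gosper's algorithm certifies no s_k)

Compute t_(k+1)/t_k: get (k + 2)/(k + 3).
Factor: A=k + 2; B=k + 3; C=1.
Key eq: (k + 2)·f(k+1) = (k + 2)·f(k) + (1).
Degrees (1,1,0) ⇒ d ≤ 0.
Write f(k) = c0. Then LHS − RHS = -1, requiring -1 = 0: contradictory. No certificate.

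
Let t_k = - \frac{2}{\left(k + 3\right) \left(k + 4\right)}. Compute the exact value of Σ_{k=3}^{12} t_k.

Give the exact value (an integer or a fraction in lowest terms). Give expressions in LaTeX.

t_(k+1)/t_k = (k + 3)/(k + 5).
Take A(k)=k + 3, B(k)=k + 5, C(k)=1.
Key eq: (k + 3)·f(k+1) = (k + 4)·f(k) + (1).
Degrees (1,1,0) ⇒ d ≤ 1.
A polynomial solution: f(k) = k/3.
Certificate R = B(k−1)f/C = k*(k + 4)/3 gives s_k = -2*k/(3*k + 9).
s_(k+1) − s_k = -2/(k**2 + 7*k + 12) = t_k.
Evaluate s at k=13 and k=3: -13/24 and -1/3; difference -5/24.

Σ = -5/24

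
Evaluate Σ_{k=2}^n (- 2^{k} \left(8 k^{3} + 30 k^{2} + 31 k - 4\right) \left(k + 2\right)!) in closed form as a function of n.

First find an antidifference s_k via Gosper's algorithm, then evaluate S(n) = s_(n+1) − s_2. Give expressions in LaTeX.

t_(k+1)/t_k = 2*(8*k**4 + 78*k**3 + 277*k**2 + 410*k + 195)/(8*k**3 + 30*k**2 + 31*k - 4).
Gosper form: A/B · C(k+1)/C(k) with A=2*k + 6, B=1, C=k**3 + 15*k**2/4 + 31*k/8 - 1/2.
f must satisfy (2*k + 6)·f(k+1) − (1)·f(k) = k**3 + 15*k**2/4 + 31*k/8 - 1/2.
Bound: deg f ≤ 2.
Solve for f: f(k) = (4*k**2 - 3*k - 2)/8 (degree 2 ≤ 2).
Get s_k = R·t_k = 2**k*(-4*k**2 + 3*k + 2)*factorial(k + 2) with R(k) = B(k−1)f(k)/C(k) = (4*k**2 - 3*k - 2)/(8*k**3 + 30*k**2 + 31*k - 4).
Verify: -2**k*(8*k**3 + 30*k**2 + 31*k - 4)*factorial(k + 2) matches t_k.
s_(n+1) = -2**(n + 1)*(4*n**2 + 5*n - 1)*factorial(n + 3) and s_(2) = -768, so S(n) = -8*2**n*n**2*factorial(n + 3) - 10*2**n*n*factorial(n + 3) + 2*2**n*factorial(n + 3) + 768.

S(n) = - 8 \cdot 2^{n} n^{2} \left(n + 3\right)! - 10 \cdot 2^{n} n \left(n + 3\right)! + 2 \cdot 2^{n} \left(n + 3\right)! + 768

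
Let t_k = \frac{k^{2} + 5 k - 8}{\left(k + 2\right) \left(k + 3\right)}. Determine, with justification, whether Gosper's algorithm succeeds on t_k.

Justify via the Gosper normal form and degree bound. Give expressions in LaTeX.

Yes. s_k = \frac{k \left(k - 5\right)}{k + 2}.

r(k) = (k + 2)*(5*k + (k + 1)**2 - 3)/((k + 4)*(k**2 + 5*k - 8)) after simplifying.
So A=k + 2 and B=k + 4, with C=k**2 + 5*k - 8.
Solve (k + 2)·f(k+1) − (k + 3)·f(k) = k**2 + 5*k - 8.
d = 2 from the (1,1,2) case.
Solving with deg f ≤ 2: f(k) = k*(k - 5).
Get s_k = R·t_k = k*(k - 5)/(k + 2) with R(k) = B(k−1)f(k)/C(k) = k*(k - 5)*(k + 3)/(k**2 + 5*k - 8).
s_(k+1) − s_k = (k**2 + 5*k - 8)/(k**2 + 5*k + 6) = t_k.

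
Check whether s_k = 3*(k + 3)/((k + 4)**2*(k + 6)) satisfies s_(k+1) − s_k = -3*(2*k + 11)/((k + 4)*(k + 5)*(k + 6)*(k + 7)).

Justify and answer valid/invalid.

Invalid: residual 3*(3*k**2 + 31*k + 79)/(k**6 + 31*k**5 + 397*k**4 + 2689*k**3 + 10162*k**2 + 20320*k + 16800) ≠ 0.

s_(k+1) = 3*(k + 4)/((k + 5)**2*(k + 7))
s_(k+1) − s_k = 3*(-(k + 3)*(k + 5)**2*(k + 7) + (k + 4)**3*(k + 6))/((k + 4)**2*(k + 5)**2*(k + 6)*(k + 7))
(s_(k+1) − s_k) − t_k = 3*(3*k**2 + 31*k + 79)/(k**6 + 31*k**5 + 397*k**4 + 2689*k**3 + 10162*k**2 + 20320*k + 16800)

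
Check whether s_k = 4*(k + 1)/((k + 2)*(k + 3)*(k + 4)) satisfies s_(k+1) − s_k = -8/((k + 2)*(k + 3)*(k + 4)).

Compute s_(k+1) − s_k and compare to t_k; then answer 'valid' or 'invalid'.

s_(k+1) = 4*(k + 2)/((k + 3)*(k + 4)*(k + 5))
s_(k+1) − s_k = 4*(-2*k - 1)/(k**4 + 14*k**3 + 71*k**2 + 154*k + 120)
(s_(k+1) − s_k) − t_k = 36/(k**4 + 14*k**3 + 71*k**2 + 154*k + 120)

Invalid: residual 36/(k**4 + 14*k**3 + 71*k**2 + 154*k + 120) ≠ 0.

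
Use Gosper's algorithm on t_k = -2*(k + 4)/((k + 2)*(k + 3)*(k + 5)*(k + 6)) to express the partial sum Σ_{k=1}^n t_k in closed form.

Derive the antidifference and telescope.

Ratio r(k) = (k + 2)*(k + 5)**2/((k + 4)**2*(k + 7)).
Factor: A=k + 2; B=k + 7; C=k**2 + 8*k + 16.
Set up (k + 2)·f(k+1) − (k + 6)·f(k) − (k**2 + 8*k + 16) = 0.
Bound: deg f ≤ 4.
A polynomial solution: f(k) = k*(k + 3)*(k + 4)*(k + 7)/20.
Get s_k = R·t_k = k*(-k - 7)/(10*(k**2 + 7*k + 10)) with R(k) = B(k−1)f(k)/C(k) = k*(k + 3)*(k + 6)*(k + 7)/(20*(k + 4)).
Verify: 2*(-k - 4)/(k**4 + 16*k**3 + 91*k**2 + 216*k + 180) matches t_k.
s_(n+1) = (-n**2 - 9*n - 8)/(10*(n**2 + 9*n + 18)) and s_(1) = -2/45, so S(n) = n*(-n - 9)/(18*(n**2 + 9*n + 18)).

S(n) = n*(-n - 9)/(18*(n**2 + 9*n + 18))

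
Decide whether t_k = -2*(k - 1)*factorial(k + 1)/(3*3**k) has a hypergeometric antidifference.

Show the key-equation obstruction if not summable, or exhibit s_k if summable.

Yes. s_k = -2*factorial(k + 1)/3**k.

Compute t_(k+1)/t_k: get k*(k + 2)/(3*(k - 1)).
Gosper form: A/B · C(k+1)/C(k) with A=k/3 + 2/3, B=1, C=k - 1.
Need (k/3 + 2/3)·f(k+1) − (1)·f(k) = k - 1.
From deg A=1, deg B=0, deg C=1: d=0.
A polynomial solution: f(k) = 3.
R(k) = B(k−1)·f(k)/C(k) = 3/(k - 1); s_k = R·t_k = -2*factorial(k + 1)/3**k.
Check: Δs_k = -2*(k - 1)*factorial(k + 1)/(3*3**k). ✓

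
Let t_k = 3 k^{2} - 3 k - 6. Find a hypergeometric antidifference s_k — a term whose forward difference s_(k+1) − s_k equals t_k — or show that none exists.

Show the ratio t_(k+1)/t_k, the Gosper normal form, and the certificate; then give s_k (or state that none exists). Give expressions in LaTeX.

t_(k+1)/t_k = (k**2 + k - 2)/(k**2 - k - 2).
Factor: A=1; B=1; C=k**2 - k - 2.
Solve (1)·f(k+1) − (1)·f(k) = k**2 - k - 2.
Bound: deg f ≤ 3.
Solve for f: f(k) = k*(k - 4)*(k + 1)/3 (degree 3 ≤ 3).
Get s_k = R·t_k = k*(k**2 - 3*k - 4) with R(k) = B(k−1)f(k)/C(k) = k*(k - 4)/(3*(k - 2)).
Check: Δs_k = 3*k**2 - 3*k - 6. ✓

s_k = k \left(k^{2} - 3 k - 4\right)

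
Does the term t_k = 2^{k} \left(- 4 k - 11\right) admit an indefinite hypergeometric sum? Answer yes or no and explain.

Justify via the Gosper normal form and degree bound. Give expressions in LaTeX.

Ratio r(k) = 2*(4*k + 15)/(4*k + 11).
Factor: A=2; B=1; C=k + 11/4.
f must satisfy (2)·f(k+1) − (1)·f(k) = k + 11/4.
d = 1 from the (0,0,1) case.
Match coefficients ⇒ f(k) = (4*k + 3)/4.
Then R = B(k−1)f/C = (4*k + 3)/(4*k + 11), so s_k = R(k)·t_k = 2**k*(-4*k - 3).
Check: Δs_k = 2**k*(-4*k - 11). ✓

Yes. s_k = 2^{k} \left(- 4 k - 3\right).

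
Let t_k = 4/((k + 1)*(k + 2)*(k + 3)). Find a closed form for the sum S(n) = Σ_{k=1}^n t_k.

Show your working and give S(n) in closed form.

S(n) = n*(n + 5)/(3*(n**2 + 5*n + 6))

t_(k+1)/t_k = (k + 1)/(k + 4).
So A=k + 1 and B=k + 4, with C=1.
Solve (k + 1)·f(k+1) − (k + 3)·f(k) = 1.
Bound: deg f ≤ 2.
Solve for f: f(k) = k*(k + 3)/4 (degree 2 ≤ 2).
Certificate R = B(k−1)f/C = k*(k + 3)**2/4 gives s_k = k*(k + 3)/((k + 1)*(k + 2)).
s_(k+1) − s_k = 4/(k**3 + 6*k**2 + 11*k + 6) = t_k.
Evaluate: s_(n+1) = (n**2 + 5*n + 4)/(n**2 + 5*n + 6); subtract s_(1) = 2/3 ⇒ S(n) = n*(n + 5)/(3*(n**2 + 5*n + 6)).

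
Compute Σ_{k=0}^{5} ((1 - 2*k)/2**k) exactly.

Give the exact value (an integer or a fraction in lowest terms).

Σ = -51/32

Compute t_(k+1)/t_k: get (2*k + 1)/(2*(2*k - 1)).
Normal form (A,B,C) = (1/2, 1, k - 1/2).
Need (1/2)·f(k+1) − (1)·f(k) = k - 1/2.
Bound: deg f ≤ 1.
Match coefficients ⇒ f(k) = -2*k - 1.
Certificate R = B(k−1)f/C = -2*(2*k + 1)/(2*k - 1) gives s_k = 2*(2*k + 1)/2**k.
Δs = (1 - 2*k)/2**k, as required.
Evaluate s at k=6 and k=0: 13/32 and 2; difference -51/32.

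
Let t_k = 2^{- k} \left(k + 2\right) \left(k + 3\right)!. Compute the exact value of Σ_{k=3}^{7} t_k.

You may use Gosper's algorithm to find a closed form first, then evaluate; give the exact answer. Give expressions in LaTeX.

Step 1: r(k) = (k + 3)*(k + 4)/(2*(k + 2)).
Normal form (A,B,C) = (k/2 + 2, 1, k + 2).
Set up (k/2 + 2)·f(k+1) − (1)·f(k) − (k + 2) = 0.
Degrees (1,0,1) ⇒ d ≤ 0.
Solve for f: f(k) = 2 (degree 0 ≤ 0).
Certificate R = B(k−1)f/C = 2/(k + 2) gives s_k = 2**(1 - k)*factorial(k + 3).
s_(k+1) − s_k = (k + 2)*factorial(k + 3)/2**k = t_k.
Evaluate s at k=8 and k=3: 311850 and 180; difference 311670.

Σ = 311670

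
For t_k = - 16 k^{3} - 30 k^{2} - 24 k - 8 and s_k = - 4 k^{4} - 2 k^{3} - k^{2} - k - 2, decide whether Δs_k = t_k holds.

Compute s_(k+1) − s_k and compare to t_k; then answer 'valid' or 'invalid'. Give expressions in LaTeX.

Valid — Δs_k = t_k.

s_(k+1) = -4*k**4 - 18*k**3 - 31*k**2 - 25*k - 10
s_(k+1) − s_k = -16*k**3 - 30*k**2 - 24*k - 8
(s_(k+1) − s_k) − t_k = 0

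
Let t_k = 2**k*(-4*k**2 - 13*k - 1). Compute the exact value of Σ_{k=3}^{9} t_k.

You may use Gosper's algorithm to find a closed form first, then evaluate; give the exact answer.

Σ = -377648

Compute t_(k+1)/t_k: get 2*(4*k**2 + 21*k + 18)/(4*k**2 + 13*k + 1).
Normal form (A,B,C) = (2, 1, k**2 + 13*k/4 + 1/4).
f must satisfy (2)·f(k+1) − (1)·f(k) = k**2 + 13*k/4 + 1/4.
From deg A=0, deg B=0, deg C=2: d=2.
Solving with deg f ≤ 2: f(k) = (k - 1)*(4*k + 1)/4.
Get s_k = R·t_k = 2**k*(-4*k**2 + 3*k + 1) with R(k) = B(k−1)f(k)/C(k) = (k - 1)*(4*k + 1)/(4*k**2 + 13*k + 1).
Δs = 2**k*(-4*k**2 - 13*k - 1), as required.
Sum = s_(10) − s_(3); s_(10) = -377856, s_(3) = -208 ⇒ -377648.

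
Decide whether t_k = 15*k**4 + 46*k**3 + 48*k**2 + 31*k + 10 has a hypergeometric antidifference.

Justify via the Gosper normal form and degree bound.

Yes. s_k = k*(3*k**4 + 4*k**3 - 2*k**2 + 3*k + 2).

The ratio is (15*k**4 + 106*k**3 + 276*k**2 + 325*k + 150)/(15*k**4 + 46*k**3 + 48*k**2 + 31*k + 10).
Take A(k)=1, B(k)=1, C(k)=k**4 + 46*k**3/15 + 16*k**2/5 + 31*k/15 + 2/3.
Set up (1)·f(k+1) − (1)·f(k) − (k**4 + 46*k**3/15 + 16*k**2/5 + 31*k/15 + 2/3) = 0.
From deg A=0, deg B=0, deg C=4: d=5.
Solve for f: f(k) = k*(3*k**4 + 4*k**3 - 2*k**2 + 3*k + 2)/15 (degree 5 ≤ 5).
R(k) = B(k−1)·f(k)/C(k) = k*(3*k**4 + 4*k**3 - 2*k**2 + 3*k + 2)/((3*k + 2)*(5*k**3 + 12*k**2 + 8*k + 5)); s_k = R·t_k = k*(3*k**4 + 4*k**3 - 2*k**2 + 3*k + 2).
Δs = 15*k**4 + 46*k**3 + 48*k**2 + 31*k + 10, as required.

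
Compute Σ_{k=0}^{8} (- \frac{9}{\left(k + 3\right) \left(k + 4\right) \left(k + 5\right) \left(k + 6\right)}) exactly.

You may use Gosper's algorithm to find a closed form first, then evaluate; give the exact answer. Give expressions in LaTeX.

Σ = -177/3640

r(k) = (k + 3)/(k + 7) after simplifying.
Factor: A=k + 3; B=k + 7; C=1.
Set up (k + 3)·f(k+1) − (k + 6)·f(k) − (1) = 0.
Bound: deg f ≤ 3.
Coefficient equations give f(k) = k*(k**2 + 12*k + 47)/180.
R(k) = B(k−1)·f(k)/C(k) = k*(k + 6)*(k**2 + 12*k + 47)/180; s_k = R·t_k = k*(-k**2 - 12*k - 47)/(20*(k + 3)*(k + 4)*(k + 5)).
s_(k+1) − s_k = -9/(k**4 + 18*k**3 + 119*k**2 + 342*k + 360) = t_k.
Telescoping: Σ = s_(9) − s_(0) = -177/3640 − (0) = -177/3640.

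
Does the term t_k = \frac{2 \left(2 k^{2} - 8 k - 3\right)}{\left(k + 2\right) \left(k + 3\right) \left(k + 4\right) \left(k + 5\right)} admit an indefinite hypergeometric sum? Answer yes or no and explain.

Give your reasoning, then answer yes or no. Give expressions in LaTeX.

The ratio is (2*k**3 - 17*k - 18)/(2*k**3 + 4*k**2 - 51*k - 18).
A = k + 2, B = k + 6, C = k**2 - 4*k - 3/2.
Key eq: (k + 2)·f(k+1) = (k + 5)·f(k) + (k**2 - 4*k - 3/2).
From deg A=1, deg B=1, deg C=2: d=3.
Solving with deg f ≤ 3: f(k) = k*(k**2 - 39*k + 2)/48.
So s_k = (B(k−1)f/C)·t_k = (k*(k + 5)*(k**2 - 39*k + 2)/(24*(2*k**2 - 8*k - 3)))·t_k = k*(k**2 - 39*k + 2)/(12*(k + 2)*(k + 3)*(k + 4)).
Check: Δs_k = 2*(2*k**2 - 8*k - 3)/(k**4 + 14*k**3 + 71*k**2 + 154*k + 120). ✓

Yes. s_k = \frac{k \left(k^{2} - 39 k + 2\right)}{12 \left(k + 2\right) \left(k + 3\right) \left(k + 4\right)}.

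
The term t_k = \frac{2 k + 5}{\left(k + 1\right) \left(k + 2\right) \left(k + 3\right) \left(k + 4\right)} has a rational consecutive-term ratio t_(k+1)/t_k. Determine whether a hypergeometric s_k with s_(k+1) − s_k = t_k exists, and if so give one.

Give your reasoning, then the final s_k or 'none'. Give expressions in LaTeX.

t_(k+1)/t_k = (k + 1)*(2*k + 7)/((k + 5)*(2*k + 5)).
Factor: A=k + 1; B=k + 5; C=k + 5/2.
Set up (k + 1)·f(k+1) − (k + 4)·f(k) − (k + 5/2) = 0.
Degrees (1,1,1) ⇒ d ≤ 3.
A polynomial solution: f(k) = k*(k + 2)*(k + 4)/6.
Then R = B(k−1)f/C = k*(k + 2)*(k + 4)**2/(3*(2*k + 5)), so s_k = R(k)·t_k = k*(k + 4)/(3*(k**2 + 4*k + 3)).
Verify: (2*k + 5)/(k**4 + 10*k**3 + 35*k**2 + 50*k + 24) matches t_k.

s_k = \frac{k \left(k + 4\right)}{3 \left(k^{2} + 4 k + 3\right)}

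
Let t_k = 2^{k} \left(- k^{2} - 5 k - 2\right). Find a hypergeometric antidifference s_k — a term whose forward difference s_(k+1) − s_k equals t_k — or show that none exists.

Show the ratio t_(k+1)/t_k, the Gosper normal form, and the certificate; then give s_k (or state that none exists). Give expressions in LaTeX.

Ratio r(k) = 2*(k**2 + 7*k + 8)/(k**2 + 5*k + 2).
A = 2, B = 1, C = k**2 + 5*k + 2.
f must satisfy (2)·f(k+1) − (1)·f(k) = k**2 + 5*k + 2.
d = 2 from the (0,0,2) case.
Solve for f: f(k) = (k - 1)*(k + 2) (degree 2 ≤ 2).
So s_k = (B(k−1)f/C)·t_k = ((k - 1)*(k + 2)/(k**2 + 5*k + 2))·t_k = 2**k*(-k**2 - k + 2).
s_(k+1) − s_k = 2**k*(-k**2 - 5*k - 2) = t_k.

s_k = 2^{k} \left(- k^{2} - k + 2\right)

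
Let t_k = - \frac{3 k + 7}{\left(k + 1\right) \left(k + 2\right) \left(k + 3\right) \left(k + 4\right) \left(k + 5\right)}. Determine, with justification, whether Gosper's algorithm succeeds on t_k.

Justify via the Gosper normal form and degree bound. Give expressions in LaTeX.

The ratio is (k + 1)*(3*k + 10)/((k + 6)*(3*k + 7)).
So A=k + 1 and B=k + 6, with C=k + 7/3.
Set up (k + 1)·f(k+1) − (k + 5)·f(k) − (k + 7/3) = 0.
Bound: deg f ≤ 4.
A polynomial solution: f(k) = k*(k + 2)*(k**2 + 8*k + 19)/36.
So s_k = (B(k−1)f/C)·t_k = (k*(k + 2)*(k + 5)*(k**2 + 8*k + 19)/(12*(3*k + 7)))·t_k = k*(-k**2 - 8*k - 19)/(12*(k**3 + 8*k**2 + 19*k + 12)).
s_(k+1) − s_k = (-3*k - 7)/(k**5 + 15*k**4 + 85*k**3 + 225*k**2 + 274*k + 120) = t_k.

Yes. s_k = \frac{k \left(- k^{2} - 8 k - 19\right)}{12 \left(k^{3} + 8 k^{2} + 19 k + 12\right)}.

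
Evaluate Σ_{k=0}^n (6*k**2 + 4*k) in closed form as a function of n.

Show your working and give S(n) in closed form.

S(n) = n*(2*n**2 + 5*n + 3)

r(k) = (3*k**2 + 8*k + 5)/(k*(3*k + 2)) after simplifying.
Gosper form: A/B · C(k+1)/C(k) with A=1, B=1, C=k**2 + 2*k/3.
Solve (1)·f(k+1) − (1)·f(k) = k**2 + 2*k/3.
Degrees (0,0,2) ⇒ d ≤ 3.
Coefficient equations give f(k) = k*(k - 1)*(2*k + 1)/6.
R(k) = B(k−1)·f(k)/C(k) = (k - 1)*(2*k + 1)/(2*(3*k + 2)); s_k = R·t_k = k*(2*k**2 - k - 1).
Verify: 2*k*(3*k + 2) matches t_k.
Σ_(k=0)^n t_k = s_(n+1) − s_(0) = (n*(2*n**2 + 5*n + 3)) − (0), i.e. n*(2*n**2 + 5*n + 3).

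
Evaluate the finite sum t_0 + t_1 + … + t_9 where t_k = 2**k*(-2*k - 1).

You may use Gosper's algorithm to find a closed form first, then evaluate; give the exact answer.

Step 1: r(k) = 2*(2*k + 3)/(2*k + 1).
Gosper form: A/B · C(k+1)/C(k) with A=2, B=1, C=k + 1/2.
Solve (2)·f(k+1) − (1)·f(k) = k + 1/2.
deg f ≤ 1 (via 0,0,1).
Solve for f: f(k) = (2*k - 3)/2 (degree 1 ≤ 1).
R(k) = B(k−1)·f(k)/C(k) = (2*k - 3)/(2*k + 1); s_k = R·t_k = 2**k*(3 - 2*k).
Verify: 2**k*(-2*k - 1) matches t_k.
Telescoping: Σ = s_(10) − s_(0) = -17408 − (3) = -17411.

Σ = -17411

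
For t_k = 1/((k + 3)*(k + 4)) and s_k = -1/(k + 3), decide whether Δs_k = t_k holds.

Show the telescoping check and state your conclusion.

s_(k+1) = -1/(k + 4)
s_(k+1) − s_k = 1/((k + 3)*(k + 4))
(s_(k+1) − s_k) − t_k = 0

valid (s_(k+1) − s_k reduces to t_k)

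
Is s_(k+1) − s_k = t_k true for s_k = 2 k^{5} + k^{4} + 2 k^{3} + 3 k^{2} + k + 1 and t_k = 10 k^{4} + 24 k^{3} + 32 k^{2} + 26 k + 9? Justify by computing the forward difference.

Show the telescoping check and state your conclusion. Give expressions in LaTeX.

Valid: the claim telescopes to t_k.

s_(k+1) = 2*k**5 + 11*k**4 + 26*k**3 + 35*k**2 + 27*k + 10
s_(k+1) − s_k = 10*k**4 + 24*k**3 + 32*k**2 + 26*k + 9
(s_(k+1) − s_k) − t_k = 0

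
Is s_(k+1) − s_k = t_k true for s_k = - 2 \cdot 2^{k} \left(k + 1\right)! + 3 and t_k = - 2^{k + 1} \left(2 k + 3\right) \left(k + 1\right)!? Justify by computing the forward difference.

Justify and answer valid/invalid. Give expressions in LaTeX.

Valid — Δs_k = t_k.

s_(k+1) = -2*2**(k + 1)*factorial(k + 2) + 3
s_(k+1) − s_k = -2**(k + 1)*(2*k + 3)*factorial(k + 1)
(s_(k+1) − s_k) − t_k = 0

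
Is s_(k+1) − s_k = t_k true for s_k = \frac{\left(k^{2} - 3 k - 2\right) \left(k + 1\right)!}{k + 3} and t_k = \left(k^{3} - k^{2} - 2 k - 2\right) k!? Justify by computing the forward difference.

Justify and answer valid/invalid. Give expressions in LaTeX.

s_(k+1) = (k**2 - k - 4)*factorial(k + 2)/(k + 4)
s_(k+1) − s_k = (k**4 + 3*k**3 - 4*k**2 - 12*k - 16)*factorial(k + 1)/((k + 3)*(k + 4))
(s_(k+1) − s_k) − t_k = 2*(-k**4 - 2*k**3 + 6*k**2 + 5*k + 4)*factorial(k)/((k + 3)*(k + 4))

Invalid: residual \frac{2 \left(- k^{4} - 2 k^{3} + 6 k^{2} + 5 k + 4\right) k!}{\left(k + 3\right) \left(k + 4\right)} ≠ 0.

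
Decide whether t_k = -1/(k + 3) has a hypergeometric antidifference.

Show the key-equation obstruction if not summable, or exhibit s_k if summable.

Compute t_(k+1)/t_k: get (k + 3)/(k + 4).
Normal form (A,B,C) = (k + 3, k + 4, 1).
f must satisfy (k + 3)·f(k+1) − (k + 3)·f(k) = 1.
From deg A=1, deg B=1, deg C=0: d=0.
Write f(k) = c0. Then LHS − RHS = -1, requiring -1 = 0: contradictory. No certificate.

No — the linear system for f has no solution.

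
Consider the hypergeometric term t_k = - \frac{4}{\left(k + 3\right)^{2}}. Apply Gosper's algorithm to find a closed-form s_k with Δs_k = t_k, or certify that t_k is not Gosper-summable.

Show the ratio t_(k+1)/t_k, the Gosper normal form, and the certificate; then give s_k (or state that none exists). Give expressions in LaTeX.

none — t_k is not Gosper-summable

Compute t_(k+1)/t_k: get (k + 3)**2/(k + 4)**2.
Take A(k)=k**2 + 6*k + 9, B(k)=k**2 + 8*k + 16, C(k)=1.
Set up (k**2 + 6*k + 9)·f(k+1) − (k**2 + 6*k + 9)·f(k) − (1) = 0.
Bound: deg f ≤ 0.
Generic f = c0 gives residual -1; -1 = 0 cannot hold, so t_k is not Gosper-summable.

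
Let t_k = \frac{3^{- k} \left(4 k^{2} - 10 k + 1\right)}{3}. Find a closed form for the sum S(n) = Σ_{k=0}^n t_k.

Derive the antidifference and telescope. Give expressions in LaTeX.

S(n) = 3^{- n - 1} \left(- 2 n^{2} - n + 1\right)

The ratio is (4*k**2 - 2*k - 5)/(3*(4*k**2 - 10*k + 1)).
Take A(k)=1/3, B(k)=1, C(k)=k**2 - 5*k/2 + 1/4.
Solve (1/3)·f(k+1) − (1)·f(k) = k**2 - 5*k/2 + 1/4.
Bound: deg f ≤ 2.
Solving with deg f ≤ 2: f(k) = -3*k*(2*k - 3)/4.
R(k) = B(k−1)·f(k)/C(k) = -3*k*(2*k - 3)/(4*k**2 - 10*k + 1); s_k = R·t_k = k*(3 - 2*k)/3**k.
Check: Δs_k = (4*k**2 - 10*k + 1)/(3*3**k). ✓
Evaluate: s_(n+1) = 3**(-n - 1)*(-2*n**2 - n + 1); subtract s_(0) = 0 ⇒ S(n) = 3**(-n - 1)*(-2*n**2 - n + 1).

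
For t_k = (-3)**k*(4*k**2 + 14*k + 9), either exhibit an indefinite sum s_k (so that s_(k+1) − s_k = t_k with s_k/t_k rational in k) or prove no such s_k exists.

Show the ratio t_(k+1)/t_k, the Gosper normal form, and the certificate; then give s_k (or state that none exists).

s_k = (-3)**k*k*(-k - 2)

Step 1: r(k) = 3*(-4*k**2 - 22*k - 27)/(4*k**2 + 14*k + 9).
Gosper form: A/B · C(k+1)/C(k) with A=-3, B=1, C=k**2 + 7*k/2 + 9/4.
Need (-3)·f(k+1) − (1)·f(k) = k**2 + 7*k/2 + 9/4.
Bound: deg f ≤ 2.
Match coefficients ⇒ f(k) = -k*(k + 2)/4.
R(k) = B(k−1)·f(k)/C(k) = -k*(k + 2)/(4*k**2 + 14*k + 9); s_k = R·t_k = (-3)**k*k*(-k - 2).
Check: Δs_k = (-3)**k*(4*k**2 + 14*k + 9). ✓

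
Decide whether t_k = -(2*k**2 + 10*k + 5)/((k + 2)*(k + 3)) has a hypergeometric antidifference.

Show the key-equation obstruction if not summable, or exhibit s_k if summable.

Yes. s_k = k*(-4*k - 1)/(2*(k + 2)).

Step 1: r(k) = (k + 2)*(10*k + 2*(k + 1)**2 + 15)/((k + 4)*(2*k**2 + 10*k + 5)).
Gosper form: A/B · C(k+1)/C(k) with A=k + 2, B=k + 4, C=k**2 + 5*k + 5/2.
f must satisfy (k + 2)·f(k+1) − (k + 3)·f(k) = k**2 + 5*k + 5/2.
Bound: deg f ≤ 2.
Coefficient equations give f(k) = k*(4*k + 1)/4.
Then R = B(k−1)f/C = k*(k + 3)*(4*k + 1)/(2*(2*k**2 + 10*k + 5)), so s_k = R(k)·t_k = k*(-4*k - 1)/(2*(k + 2)).
Check: Δs_k = (-2*k**2 - 10*k - 5)/(k**2 + 5*k + 6). ✓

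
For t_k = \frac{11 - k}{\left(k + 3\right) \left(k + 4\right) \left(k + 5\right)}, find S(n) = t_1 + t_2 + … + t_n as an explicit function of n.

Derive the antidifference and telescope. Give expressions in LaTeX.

S(n) = \frac{n \left(3 n + 47\right)}{20 \left(n^{2} + 9 n + 20\right)}

t_(k+1)/t_k = (k - 10)*(k + 3)/((k - 11)*(k + 6)).
Normal form (A,B,C) = (k + 3, k + 6, k - 11).
Need (k + 3)·f(k+1) − (k + 5)·f(k) = k - 11.
deg f ≤ 2 (via 1,1,1).
Match coefficients ⇒ f(k) = -k*(k + 10)/3.
So s_k = (B(k−1)f/C)·t_k = (-k*(k + 5)*(k + 10)/(3*(k - 11)))·t_k = k*(k + 10)/(3*(k + 3)*(k + 4)).
s_(k+1) − s_k = (11 - k)/(k**3 + 12*k**2 + 47*k + 60) = t_k.
Evaluate: s_(n+1) = (n**2 + 12*n + 11)/(3*(n**2 + 9*n + 20)); subtract s_(1) = 11/60 ⇒ S(n) = n*(3*n + 47)/(20*(n**2 + 9*n + 20)).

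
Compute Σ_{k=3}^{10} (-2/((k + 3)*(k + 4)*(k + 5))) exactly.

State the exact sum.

Σ = -2/105

Compute t_(k+1)/t_k: get (k + 3)/(k + 6).
A = k + 3, B = k + 6, C = 1.
Solve (k + 3)·f(k+1) − (k + 5)·f(k) = 1.
Bound: deg f ≤ 2.
Match coefficients ⇒ f(k) = k*(k + 7)/24.
So s_k = (B(k−1)f/C)·t_k = (k*(k + 5)*(k + 7)/24)·t_k = k*(-k - 7)/(12*(k + 3)*(k + 4)).
Check: Δs_k = -2/(k**3 + 12*k**2 + 47*k + 60). ✓
Telescoping: Σ = s_(11) − s_(3) = -11/140 − (-5/84) = -2/105.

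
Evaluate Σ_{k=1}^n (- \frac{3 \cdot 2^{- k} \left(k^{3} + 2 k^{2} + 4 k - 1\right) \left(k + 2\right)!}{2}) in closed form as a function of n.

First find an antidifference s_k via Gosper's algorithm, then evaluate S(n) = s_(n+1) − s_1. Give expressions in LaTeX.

S(n) = \frac{2^{- n} \left(- 18 \cdot 2^{n} - 3 n^{5} n! - 21 n^{4} n! - 48 n^{3} n! - 33 n^{2} n! + 15 n n! + 18 n!\right)}{2}

Ratio r(k) = (k**4 + 8*k**3 + 26*k**2 + 39*k + 18)/(2*(k**3 + 2*k**2 + 4*k - 1)).
Gosper form: A/B · C(k+1)/C(k) with A=k/2 + 3/2, B=1, C=k**3 + 2*k**2 + 4*k - 1.
Key eq: (k/2 + 3/2)·f(k+1) = (1)·f(k) + (k**3 + 2*k**2 + 4*k - 1).
d = 2 from the (1,0,3) case.
Solving with deg f ≤ 2: f(k) = 2*(k**2 - k - 1).
Certificate R = B(k−1)f/C = 2*(k**2 - k - 1)/(k**3 + 2*k**2 + 4*k - 1) gives s_k = 3*(-k**2 + k + 1)*factorial(k + 2)/2**k.
Verify: -3*(k**3 + 2*k**2 + 4*k - 1)*factorial(k + 2)/(2*2**k) matches t_k.
Evaluate: s_(n+1) = -3*2**(-n - 1)*(n**2 + n - 1)*factorial(n + 3); subtract s_(1) = 9 ⇒ S(n) = (-18*2**n - 3*n**5*factorial(n) - 21*n**4*factorial(n) - 48*n**3*factorial(n) - 33*n**2*factorial(n) + 15*n*factorial(n) + 18*factorial(n))/(2*2**n).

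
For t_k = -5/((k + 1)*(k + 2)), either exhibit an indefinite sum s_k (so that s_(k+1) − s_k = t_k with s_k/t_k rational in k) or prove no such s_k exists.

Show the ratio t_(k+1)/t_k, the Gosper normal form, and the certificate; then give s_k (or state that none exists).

s_k = -5*k/(k + 1)

t_(k+1)/t_k = (k + 1)/(k + 3).
A = k + 1, B = k + 3, C = 1.
Key eq: (k + 1)·f(k+1) = (k + 2)·f(k) + (1).
deg f ≤ 1 (via 1,1,0).
Solve for f: f(k) = k (degree 1 ≤ 1).
R(k) = B(k−1)·f(k)/C(k) = k*(k + 2); s_k = R·t_k = -5*k/(k + 1).
Verify: -5/(k**2 + 3*k + 2) matches t_k.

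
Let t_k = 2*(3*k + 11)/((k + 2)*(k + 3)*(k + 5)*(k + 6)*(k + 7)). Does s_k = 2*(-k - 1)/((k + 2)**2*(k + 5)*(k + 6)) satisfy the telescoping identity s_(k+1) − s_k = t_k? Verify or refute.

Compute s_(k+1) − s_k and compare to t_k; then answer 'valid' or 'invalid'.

s_(k+1) = 2*(-k - 2)/((k + 3)**2*(k + 6)*(k + 7))
s_(k+1) − s_k = 2*((k + 1)*(k + 3)**2*(k + 7) - (k + 2)**3*(k + 5))/((k + 2)**2*(k + 3)**2*(k + 5)*(k + 6)*(k + 7))
(s_(k+1) − s_k) − t_k = 2*(-4*k**2 - 27*k - 43)/(k**7 + 28*k**6 + 324*k**5 + 2006*k**4 + 7175*k**3 + 14838*k**2 + 16452*k + 7560)

Invalid: residual 2*(-4*k**2 - 27*k - 43)/(k**7 + 28*k**6 + 324*k**5 + 2006*k**4 + 7175*k**3 + 14838*k**2 + 16452*k + 7560) ≠ 0.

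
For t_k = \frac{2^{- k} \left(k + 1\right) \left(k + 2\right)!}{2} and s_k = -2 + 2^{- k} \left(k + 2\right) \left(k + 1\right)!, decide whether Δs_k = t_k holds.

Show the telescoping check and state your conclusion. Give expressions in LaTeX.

s_(k+1) = 2**(-k - 1)*(k + 3)*factorial(k + 2) - 2
s_(k+1) − s_k = (k + 1)*factorial(k + 2)/(2*2**k)
(s_(k+1) − s_k) − t_k = 0

Valid — Δs_k = t_k.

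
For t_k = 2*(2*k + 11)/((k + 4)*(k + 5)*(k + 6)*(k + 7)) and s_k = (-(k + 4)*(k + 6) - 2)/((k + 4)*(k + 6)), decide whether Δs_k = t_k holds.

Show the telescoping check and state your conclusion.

Valid: the claim telescopes to t_k.

s_(k+1) = (-(k + 5)*(k + 7) - 2)/((k + 5)*(k + 7))
s_(k+1) − s_k = 2*(2*k + 11)/(k**4 + 22*k**3 + 179*k**2 + 638*k + 840)
(s_(k+1) − s_k) − t_k = 0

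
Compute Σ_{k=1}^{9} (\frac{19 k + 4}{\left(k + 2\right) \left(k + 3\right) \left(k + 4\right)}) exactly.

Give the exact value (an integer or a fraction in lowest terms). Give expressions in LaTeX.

Step 1: r(k) = (k + 2)*(19*k + 23)/((k + 5)*(19*k + 4)).
Normal form (A,B,C) = (k + 2, k + 5, k + 4/19).
Key eq: (k + 2)·f(k+1) = (k + 4)·f(k) + (k + 4/19).
d = 2 from the (1,1,1) case.
A polynomial solution: f(k) = k*(7*k - 3)/38.
Get s_k = R·t_k = k*(7*k - 3)/(2*(k + 2)*(k + 3)) with R(k) = B(k−1)f(k)/C(k) = k*(k + 4)*(7*k - 3)/(2*(19*k + 4)).
Verify: (19*k + 4)/(k**3 + 9*k**2 + 26*k + 24) matches t_k.
Telescoping: Σ = s_(10) − s_(1) = 335/156 − (1/6) = 103/52.

Σ = 103/52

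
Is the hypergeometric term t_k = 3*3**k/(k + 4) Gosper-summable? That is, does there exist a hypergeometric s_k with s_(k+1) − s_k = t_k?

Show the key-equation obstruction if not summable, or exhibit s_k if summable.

No — t_k has no hypergeometric antidifference.

Ratio r(k) = 3*(k + 4)/(k + 5).
So A=3*k + 12 and B=k + 5, with C=1.
Solve (3*k + 12)·f(k+1) − (k + 4)·f(k) = 1.
From deg A=1, deg B=1, deg C=0: d=-1.
Bound -1 < 0, so the key equation has no polynomial solution.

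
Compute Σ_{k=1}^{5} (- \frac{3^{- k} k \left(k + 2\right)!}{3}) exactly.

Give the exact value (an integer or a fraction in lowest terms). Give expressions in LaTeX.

t_(k+1)/t_k = (k + 1)*(k + 3)/(3*k).
Normal form (A,B,C) = (k/3 + 1, 1, k).
Need (k/3 + 1)·f(k+1) − (1)·f(k) = k.
deg f ≤ 0 (via 1,0,1).
Match coefficients ⇒ f(k) = 3.
So s_k = (B(k−1)f/C)·t_k = (3/k)·t_k = -factorial(k + 2)/3**k.
s_(k+1) − s_k = -k*factorial(k + 2)/(3*3**k) = t_k.
Sum = s_(6) − s_(1); s_(6) = -4480/81, s_(1) = -2 ⇒ -4318/81.

Σ = -4318/81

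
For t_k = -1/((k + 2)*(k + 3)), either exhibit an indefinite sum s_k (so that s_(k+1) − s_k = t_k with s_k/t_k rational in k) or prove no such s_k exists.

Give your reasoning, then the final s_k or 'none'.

s_k = -k/(2*k + 4)

Ratio r(k) = (k + 2)/(k + 4).
So A=k + 2 and B=k + 4, with C=1.
Solve (k + 2)·f(k+1) − (k + 3)·f(k) = 1.
Bound: deg f ≤ 1.
Coefficient equations give f(k) = k/2.
Then R = B(k−1)f/C = k*(k + 3)/2, so s_k = R(k)·t_k = -k/(2*k + 4).
Check: Δs_k = -1/(k**2 + 5*k + 6). ✓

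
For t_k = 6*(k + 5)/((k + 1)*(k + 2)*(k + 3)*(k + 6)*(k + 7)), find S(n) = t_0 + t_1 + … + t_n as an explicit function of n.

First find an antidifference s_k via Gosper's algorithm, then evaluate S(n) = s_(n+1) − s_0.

S(n) = (n**3 + 12*n**2 + 41*n + 30)/(6*(n**3 + 12*n**2 + 41*n + 42))

Step 1: r(k) = (k + 1)*(k + 6)**2/((k + 4)*(k + 5)*(k + 8)).
A = k + 1, B = k + 8, C = k**3 + 14*k**2 + 65*k + 100.
Key eq: (k + 1)·f(k+1) = (k + 7)·f(k) + (k**3 + 14*k**2 + 65*k + 100).
Bound: deg f ≤ 6.
Solving with deg f ≤ 6: f(k) = k*(k + 3)*(k + 4)**2*(k + 5)**2/36.
Get s_k = R·t_k = k*(k**2 + 9*k + 20)/(6*(k**3 + 9*k**2 + 20*k + 12)) with R(k) = B(k−1)f(k)/C(k) = k*(k + 3)*(k + 4)*(k + 7)/36.
Δs = 6*(k + 5)/(k**5 + 19*k**4 + 131*k**3 + 401*k**2 + 540*k + 252), as required.
s_(n+1) = (n**3 + 12*n**2 + 41*n + 30)/(6*(n**3 + 12*n**2 + 41*n + 42)) and s_(0) = 0, so S(n) = (n**3 + 12*n**2 + 41*n + 30)/(6*(n**3 + 12*n**2 + 41*n + 42)).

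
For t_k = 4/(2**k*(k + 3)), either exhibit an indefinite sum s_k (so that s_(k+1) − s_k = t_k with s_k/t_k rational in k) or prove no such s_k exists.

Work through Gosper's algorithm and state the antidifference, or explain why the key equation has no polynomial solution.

t_(k+1)/t_k = (k + 3)/(2*(k + 4)).
Take A(k)=k/2 + 3/2, B(k)=k + 4, C(k)=1.
Solve (k/2 + 3/2)·f(k+1) − (k + 3)·f(k) = 1.
deg f ≤ -1 (via 1,1,0).
Negative degree bound (-1): no f exists, t_k not Gosper-summable.

none — t_k is not Gosper-summable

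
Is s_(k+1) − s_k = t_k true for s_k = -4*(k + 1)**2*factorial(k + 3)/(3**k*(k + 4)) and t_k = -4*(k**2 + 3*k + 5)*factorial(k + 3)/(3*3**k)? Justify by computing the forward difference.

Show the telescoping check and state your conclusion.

Invalid: residual 4*(k**3 + 7*k**2 + 14*k + 17)*factorial(k + 3)/(3**k*(k + 4)*(k + 5)) ≠ 0.

s_(k+1) = -4*(k + 2)**2*factorial(k + 4)/(3*3**k*(k + 5))
s_(k+1) − s_k = -4*(k**4 + 9*k**3 + 31*k**2 + 63*k + 49)*factorial(k + 3)/(3*3**k*(k + 4)*(k + 5))
(s_(k+1) − s_k) − t_k = 4*(k**3 + 7*k**2 + 14*k + 17)*factorial(k + 3)/(3**k*(k + 4)*(k + 5))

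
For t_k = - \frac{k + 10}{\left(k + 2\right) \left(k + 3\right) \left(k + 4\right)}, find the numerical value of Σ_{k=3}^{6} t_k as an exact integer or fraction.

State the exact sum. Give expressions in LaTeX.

Ratio r(k) = (k + 2)*(k + 11)/((k + 5)*(k + 10)).
Take A(k)=k + 2, B(k)=k + 5, C(k)=k + 10.
Key eq: (k + 2)·f(k+1) = (k + 4)·f(k) + (k + 10).
deg f ≤ 2 (via 1,1,1).
Solving with deg f ≤ 2: f(k) = k*(k + 4).
Certificate R = B(k−1)f/C = k*(k + 4)**2/(k + 10) gives s_k = k*(-k - 4)/((k + 2)*(k + 3)).
Δs = (-k - 10)/(k**3 + 9*k**2 + 26*k + 24), as required.
Telescoping: Σ = s_(7) − s_(3) = -77/90 − (-7/10) = -7/45.

Σ = -7/45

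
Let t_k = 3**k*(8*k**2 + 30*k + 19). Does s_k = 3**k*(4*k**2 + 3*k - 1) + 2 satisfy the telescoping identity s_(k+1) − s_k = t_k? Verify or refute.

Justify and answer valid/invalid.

s_(k+1) = 3**(k + 1)*(3*k + 4*(k + 1)**2 + 2) + 2
s_(k+1) − s_k = 3**k*(8*k**2 + 30*k + 19)
(s_(k+1) − s_k) − t_k = 0

Valid: the claim telescopes to t_k.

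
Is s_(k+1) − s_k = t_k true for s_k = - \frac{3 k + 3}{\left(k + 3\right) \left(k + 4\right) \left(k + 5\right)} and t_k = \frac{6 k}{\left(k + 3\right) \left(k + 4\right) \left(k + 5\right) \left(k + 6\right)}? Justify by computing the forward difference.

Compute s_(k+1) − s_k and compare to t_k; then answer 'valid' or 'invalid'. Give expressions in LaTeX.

s_(k+1) = 3*(-k - 2)/((k + 4)*(k + 5)*(k + 6))
s_(k+1) − s_k = 6*k/(k**4 + 18*k**3 + 119*k**2 + 342*k + 360)
(s_(k+1) − s_k) − t_k = 0

valid (s_(k+1) − s_k reduces to t_k)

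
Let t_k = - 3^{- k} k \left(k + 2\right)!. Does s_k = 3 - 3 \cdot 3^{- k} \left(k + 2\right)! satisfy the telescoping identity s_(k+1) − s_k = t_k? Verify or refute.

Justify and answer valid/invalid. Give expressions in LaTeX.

s_(k+1) = -3*3**(-k - 1)*factorial(k + 3) + 3
s_(k+1) − s_k = -k*factorial(k + 2)/3**k
(s_(k+1) − s_k) − t_k = 0

Valid: the claim telescopes to t_k.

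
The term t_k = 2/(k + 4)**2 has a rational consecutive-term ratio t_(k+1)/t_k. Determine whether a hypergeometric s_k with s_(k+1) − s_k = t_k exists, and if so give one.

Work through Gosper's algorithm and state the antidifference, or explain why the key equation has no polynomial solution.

none (Gosper's algorithm certifies no s_k)

Compute t_(k+1)/t_k: get (k + 4)**2/(k + 5)**2.
Gosper form: A/B · C(k+1)/C(k) with A=k**2 + 8*k + 16, B=k**2 + 10*k + 25, C=1.
Key eq: (k**2 + 8*k + 16)·f(k+1) = (k**2 + 8*k + 16)·f(k) + (1).
Bound: deg f ≤ 0.
Write f(k) = c0. Then LHS − RHS = -1, requiring -1 = 0: contradictory. No certificate.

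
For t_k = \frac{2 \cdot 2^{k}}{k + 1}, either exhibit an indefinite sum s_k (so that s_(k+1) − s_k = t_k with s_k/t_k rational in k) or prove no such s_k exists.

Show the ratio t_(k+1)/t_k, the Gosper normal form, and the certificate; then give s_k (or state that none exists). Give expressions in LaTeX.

t_(k+1)/t_k = 2*(k + 1)/(k + 2).
Factor: A=2*k + 2; B=k + 2; C=1.
Set up (2*k + 2)·f(k+1) − (k + 1)·f(k) − (1) = 0.
Bound: deg f ≤ -1.
Negative degree bound (-1): no f exists, t_k not Gosper-summable.

none — t_k is not Gosper-summable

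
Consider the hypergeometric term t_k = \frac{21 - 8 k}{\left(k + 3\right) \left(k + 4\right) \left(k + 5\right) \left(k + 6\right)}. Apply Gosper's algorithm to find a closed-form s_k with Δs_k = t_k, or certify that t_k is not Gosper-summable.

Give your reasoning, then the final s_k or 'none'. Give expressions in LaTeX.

s_k = \frac{k \left(k^{2} + 12 k + 127\right)}{20 \left(k + 3\right) \left(k + 4\right) \left(k + 5\right)}

r(k) = (k + 3)*(8*k - 13)/((k + 7)*(8*k - 21)) after simplifying.
Gosper form: A/B · C(k+1)/C(k) with A=k + 3, B=k + 7, C=k - 21/8.
Solve (k + 3)·f(k+1) − (k + 6)·f(k) = k - 21/8.
From deg A=1, deg B=1, deg C=1: d=3.
Match coefficients ⇒ f(k) = -k*(k**2 + 12*k + 127)/160.
Then R = B(k−1)f/C = -k*(k + 6)*(k**2 + 12*k + 127)/(20*(8*k - 21)), so s_k = R(k)·t_k = k*(k**2 + 12*k + 127)/(20*(k + 3)*(k + 4)*(k + 5)).
s_(k+1) − s_k = (21 - 8*k)/(k**4 + 18*k**3 + 119*k**2 + 342*k + 360) = t_k.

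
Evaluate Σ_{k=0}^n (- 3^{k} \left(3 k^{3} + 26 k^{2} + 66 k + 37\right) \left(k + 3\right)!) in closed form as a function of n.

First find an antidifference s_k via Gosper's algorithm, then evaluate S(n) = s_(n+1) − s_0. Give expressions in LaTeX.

S(n) = - 3 \cdot 3^{n} n^{2} \left(n + 4\right)! - 15 \cdot 3^{n} n \left(n + 4\right)! - 9 \cdot 3^{n} \left(n + 4\right)! - 6

r(k) = 3*(3*k**4 + 47*k**3 + 267*k**2 + 640*k + 528)/(3*k**3 + 26*k**2 + 66*k + 37) after simplifying.
Normal form (A,B,C) = (3*k + 12, 1, k**3 + 26*k**2/3 + 22*k + 37/3).
Key eq: (3*k + 12)·f(k+1) = (1)·f(k) + (k**3 + 26*k**2/3 + 22*k + 37/3).
deg f ≤ 2 (via 1,0,3).
Match coefficients ⇒ f(k) = (k**2 + 3*k - 1)/3.
Then R = B(k−1)f/C = (k**2 + 3*k - 1)/(3*k**3 + 26*k**2 + 66*k + 37), so s_k = R(k)·t_k = -3**k*(k**2 + 3*k - 1)*factorial(k + 3).
Check: Δs_k = -3**k*(3*k**3 + 26*k**2 + 66*k + 37)*factorial(k + 3). ✓
Evaluate: s_(n+1) = -3**(n + 1)*(n**2 + 5*n + 3)*factorial(n + 4); subtract s_(0) = 6 ⇒ S(n) = -3*3**n*n**2*factorial(n + 4) - 15*3**n*n*factorial(n + 4) - 9*3**n*factorial(n + 4) - 6.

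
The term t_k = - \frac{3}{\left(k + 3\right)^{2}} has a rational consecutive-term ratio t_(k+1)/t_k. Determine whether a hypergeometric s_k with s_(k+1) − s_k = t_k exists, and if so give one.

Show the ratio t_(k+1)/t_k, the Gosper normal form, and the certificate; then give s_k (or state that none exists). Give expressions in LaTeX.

none — t_k is not Gosper-summable

The ratio is (k + 3)**2/(k + 4)**2.
A = k**2 + 6*k + 9, B = k**2 + 8*k + 16, C = 1.
Solve (k**2 + 6*k + 9)·f(k+1) − (k**2 + 6*k + 9)·f(k) = 1.
d = 0 from the (2,2,0) case.
Write f(k) = c0. Then LHS − RHS = -1, requiring -1 = 0: contradictory. No certificate.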